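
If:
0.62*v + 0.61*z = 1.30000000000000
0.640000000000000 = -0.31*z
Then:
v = 4.13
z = -2.06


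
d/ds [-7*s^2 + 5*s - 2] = 5 - 14*s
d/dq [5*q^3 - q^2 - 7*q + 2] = 15*q^2 - 2*q - 7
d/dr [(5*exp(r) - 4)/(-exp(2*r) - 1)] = (5*exp(2*r) - 8*exp(r) - 5)*exp(r)/(exp(4*r) + 2*exp(2*r) + 1)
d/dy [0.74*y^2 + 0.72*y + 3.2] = 1.48*y + 0.72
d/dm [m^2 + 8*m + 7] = 2*m + 8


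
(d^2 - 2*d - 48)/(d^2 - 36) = (d - 8)/(d - 6)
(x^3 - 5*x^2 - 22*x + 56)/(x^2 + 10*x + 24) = (x^2 - 9*x + 14)/(x + 6)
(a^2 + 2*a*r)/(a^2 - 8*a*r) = (a + 2*r)/(a - 8*r)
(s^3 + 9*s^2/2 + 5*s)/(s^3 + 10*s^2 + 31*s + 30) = s*(2*s + 5)/(2*(s^2 + 8*s + 15))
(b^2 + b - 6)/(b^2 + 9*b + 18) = (b - 2)/(b + 6)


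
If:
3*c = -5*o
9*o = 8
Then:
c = -40/27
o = 8/9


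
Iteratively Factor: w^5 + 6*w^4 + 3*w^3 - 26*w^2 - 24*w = (w + 3)*(w^4 + 3*w^3 - 6*w^2 - 8*w) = (w + 1)*(w + 3)*(w^3 + 2*w^2 - 8*w) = (w - 2)*(w + 1)*(w + 3)*(w^2 + 4*w) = (w - 2)*(w + 1)*(w + 3)*(w + 4)*(w)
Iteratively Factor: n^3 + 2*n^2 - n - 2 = (n + 2)*(n^2 - 1) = (n - 1)*(n + 2)*(n + 1)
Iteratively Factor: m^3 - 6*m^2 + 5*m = (m - 1)*(m^2 - 5*m) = m*(m - 1)*(m - 5)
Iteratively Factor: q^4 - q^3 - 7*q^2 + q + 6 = (q + 1)*(q^3 - 2*q^2 - 5*q + 6) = (q - 3)*(q + 1)*(q^2 + q - 2) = (q - 3)*(q - 1)*(q + 1)*(q + 2)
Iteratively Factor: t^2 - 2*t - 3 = (t - 3)*(t + 1)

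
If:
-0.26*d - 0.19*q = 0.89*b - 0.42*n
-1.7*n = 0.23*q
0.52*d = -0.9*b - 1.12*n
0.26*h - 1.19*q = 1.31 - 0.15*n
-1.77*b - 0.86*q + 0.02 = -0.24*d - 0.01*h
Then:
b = 0.06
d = -0.13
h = 4.66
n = 0.01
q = -0.08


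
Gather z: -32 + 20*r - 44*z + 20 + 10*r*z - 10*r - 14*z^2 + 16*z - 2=10*r - 14*z^2 + z*(10*r - 28) - 14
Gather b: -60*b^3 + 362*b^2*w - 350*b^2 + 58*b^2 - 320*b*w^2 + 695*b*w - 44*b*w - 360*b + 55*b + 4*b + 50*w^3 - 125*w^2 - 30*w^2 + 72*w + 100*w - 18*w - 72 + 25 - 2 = -60*b^3 + b^2*(362*w - 292) + b*(-320*w^2 + 651*w - 301) + 50*w^3 - 155*w^2 + 154*w - 49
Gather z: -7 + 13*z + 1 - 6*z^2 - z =-6*z^2 + 12*z - 6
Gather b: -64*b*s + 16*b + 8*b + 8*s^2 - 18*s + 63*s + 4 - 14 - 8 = b*(24 - 64*s) + 8*s^2 + 45*s - 18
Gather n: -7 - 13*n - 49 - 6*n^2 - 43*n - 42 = -6*n^2 - 56*n - 98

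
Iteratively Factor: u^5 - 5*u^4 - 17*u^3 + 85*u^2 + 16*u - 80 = (u - 1)*(u^4 - 4*u^3 - 21*u^2 + 64*u + 80) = (u - 4)*(u - 1)*(u^3 - 21*u - 20) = (u - 4)*(u - 1)*(u + 1)*(u^2 - u - 20) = (u - 4)*(u - 1)*(u + 1)*(u + 4)*(u - 5)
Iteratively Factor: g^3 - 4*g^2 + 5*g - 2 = (g - 1)*(g^2 - 3*g + 2) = (g - 2)*(g - 1)*(g - 1)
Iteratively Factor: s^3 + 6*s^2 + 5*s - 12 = (s + 4)*(s^2 + 2*s - 3) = (s - 1)*(s + 4)*(s + 3)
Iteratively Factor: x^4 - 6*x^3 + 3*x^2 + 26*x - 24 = (x - 1)*(x^3 - 5*x^2 - 2*x + 24) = (x - 3)*(x - 1)*(x^2 - 2*x - 8) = (x - 4)*(x - 3)*(x - 1)*(x + 2)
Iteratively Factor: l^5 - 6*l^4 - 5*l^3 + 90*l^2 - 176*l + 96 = (l + 4)*(l^4 - 10*l^3 + 35*l^2 - 50*l + 24) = (l - 1)*(l + 4)*(l^3 - 9*l^2 + 26*l - 24) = (l - 2)*(l - 1)*(l + 4)*(l^2 - 7*l + 12) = (l - 4)*(l - 2)*(l - 1)*(l + 4)*(l - 3)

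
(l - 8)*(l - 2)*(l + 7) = l^3 - 3*l^2 - 54*l + 112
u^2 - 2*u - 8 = (u - 4)*(u + 2)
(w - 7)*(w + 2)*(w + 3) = w^3 - 2*w^2 - 29*w - 42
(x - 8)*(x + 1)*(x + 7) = x^3 - 57*x - 56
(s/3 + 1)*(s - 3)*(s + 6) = s^3/3 + 2*s^2 - 3*s - 18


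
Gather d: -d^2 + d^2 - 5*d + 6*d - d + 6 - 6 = 0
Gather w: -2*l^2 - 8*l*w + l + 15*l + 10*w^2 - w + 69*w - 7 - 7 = -2*l^2 + 16*l + 10*w^2 + w*(68 - 8*l) - 14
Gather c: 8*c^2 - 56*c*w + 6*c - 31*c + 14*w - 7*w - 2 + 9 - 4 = 8*c^2 + c*(-56*w - 25) + 7*w + 3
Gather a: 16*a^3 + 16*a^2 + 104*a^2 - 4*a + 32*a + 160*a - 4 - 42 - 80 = 16*a^3 + 120*a^2 + 188*a - 126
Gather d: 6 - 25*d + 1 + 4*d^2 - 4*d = 4*d^2 - 29*d + 7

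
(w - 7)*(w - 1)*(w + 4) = w^3 - 4*w^2 - 25*w + 28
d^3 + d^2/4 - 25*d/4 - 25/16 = (d - 5/2)*(d + 1/4)*(d + 5/2)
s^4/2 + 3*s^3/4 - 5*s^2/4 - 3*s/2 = s*(s/2 + 1)*(s - 3/2)*(s + 1)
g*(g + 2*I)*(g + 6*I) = g^3 + 8*I*g^2 - 12*g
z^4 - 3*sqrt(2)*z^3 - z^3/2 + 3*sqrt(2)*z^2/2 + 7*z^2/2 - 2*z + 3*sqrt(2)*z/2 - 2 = (z - 1)*(z + 1/2)*(z - 2*sqrt(2))*(z - sqrt(2))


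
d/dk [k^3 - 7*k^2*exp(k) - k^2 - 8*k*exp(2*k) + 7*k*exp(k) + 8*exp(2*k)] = -7*k^2*exp(k) + 3*k^2 - 16*k*exp(2*k) - 7*k*exp(k) - 2*k + 8*exp(2*k) + 7*exp(k)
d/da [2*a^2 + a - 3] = 4*a + 1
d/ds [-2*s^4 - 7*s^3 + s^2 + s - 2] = -8*s^3 - 21*s^2 + 2*s + 1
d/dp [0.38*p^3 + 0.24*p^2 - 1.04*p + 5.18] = 1.14*p^2 + 0.48*p - 1.04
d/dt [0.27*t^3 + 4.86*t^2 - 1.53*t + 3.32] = 0.81*t^2 + 9.72*t - 1.53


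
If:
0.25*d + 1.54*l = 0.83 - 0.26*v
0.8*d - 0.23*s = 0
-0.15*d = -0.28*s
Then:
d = 0.00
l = 0.538961038961039 - 0.168831168831169*v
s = 0.00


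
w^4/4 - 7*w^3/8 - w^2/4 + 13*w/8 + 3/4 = (w/4 + 1/4)*(w - 3)*(w - 2)*(w + 1/2)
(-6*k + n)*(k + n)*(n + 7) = -6*k^2*n - 42*k^2 - 5*k*n^2 - 35*k*n + n^3 + 7*n^2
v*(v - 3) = v^2 - 3*v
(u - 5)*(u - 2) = u^2 - 7*u + 10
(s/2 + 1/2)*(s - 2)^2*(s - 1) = s^4/2 - 2*s^3 + 3*s^2/2 + 2*s - 2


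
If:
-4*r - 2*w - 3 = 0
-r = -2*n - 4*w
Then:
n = -9*w/4 - 3/8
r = -w/2 - 3/4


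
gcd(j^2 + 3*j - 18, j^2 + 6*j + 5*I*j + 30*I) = j + 6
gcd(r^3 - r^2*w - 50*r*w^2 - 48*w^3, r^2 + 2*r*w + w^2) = r + w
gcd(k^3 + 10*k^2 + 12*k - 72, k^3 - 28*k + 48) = k^2 + 4*k - 12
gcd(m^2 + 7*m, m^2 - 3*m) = m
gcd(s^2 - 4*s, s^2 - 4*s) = s^2 - 4*s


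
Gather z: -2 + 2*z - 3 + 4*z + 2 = 6*z - 3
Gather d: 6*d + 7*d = 13*d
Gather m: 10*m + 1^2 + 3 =10*m + 4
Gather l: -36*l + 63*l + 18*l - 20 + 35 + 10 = 45*l + 25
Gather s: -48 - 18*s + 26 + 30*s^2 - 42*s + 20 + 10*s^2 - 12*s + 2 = 40*s^2 - 72*s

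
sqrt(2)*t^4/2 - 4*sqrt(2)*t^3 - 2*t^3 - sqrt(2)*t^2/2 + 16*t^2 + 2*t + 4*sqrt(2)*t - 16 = (t - 8)*(t - 1)*(t - 2*sqrt(2))*(sqrt(2)*t/2 + sqrt(2)/2)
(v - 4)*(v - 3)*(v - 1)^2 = v^4 - 9*v^3 + 27*v^2 - 31*v + 12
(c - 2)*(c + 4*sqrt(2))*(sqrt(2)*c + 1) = sqrt(2)*c^3 - 2*sqrt(2)*c^2 + 9*c^2 - 18*c + 4*sqrt(2)*c - 8*sqrt(2)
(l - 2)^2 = l^2 - 4*l + 4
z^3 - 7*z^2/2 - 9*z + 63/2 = (z - 7/2)*(z - 3)*(z + 3)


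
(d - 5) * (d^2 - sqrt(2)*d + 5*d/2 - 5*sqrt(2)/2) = d^3 - 5*d^2/2 - sqrt(2)*d^2 - 25*d/2 + 5*sqrt(2)*d/2 + 25*sqrt(2)/2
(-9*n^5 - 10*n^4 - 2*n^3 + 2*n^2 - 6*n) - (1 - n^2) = -9*n^5 - 10*n^4 - 2*n^3 + 3*n^2 - 6*n - 1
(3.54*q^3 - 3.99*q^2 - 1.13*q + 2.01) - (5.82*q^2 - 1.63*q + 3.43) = 3.54*q^3 - 9.81*q^2 + 0.5*q - 1.42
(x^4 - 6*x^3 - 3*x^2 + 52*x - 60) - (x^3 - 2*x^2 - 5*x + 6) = x^4 - 7*x^3 - x^2 + 57*x - 66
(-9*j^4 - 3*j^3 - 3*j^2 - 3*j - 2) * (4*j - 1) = -36*j^5 - 3*j^4 - 9*j^3 - 9*j^2 - 5*j + 2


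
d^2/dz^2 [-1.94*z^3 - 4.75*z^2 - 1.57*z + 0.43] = -11.64*z - 9.5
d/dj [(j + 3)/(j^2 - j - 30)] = (j^2 - j - (j + 3)*(2*j - 1) - 30)/(-j^2 + j + 30)^2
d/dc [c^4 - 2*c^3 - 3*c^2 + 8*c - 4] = 4*c^3 - 6*c^2 - 6*c + 8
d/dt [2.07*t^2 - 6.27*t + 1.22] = 4.14*t - 6.27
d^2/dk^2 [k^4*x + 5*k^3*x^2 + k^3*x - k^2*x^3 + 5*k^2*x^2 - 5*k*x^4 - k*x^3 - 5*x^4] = 2*x*(6*k^2 + 15*k*x + 3*k - x^2 + 5*x)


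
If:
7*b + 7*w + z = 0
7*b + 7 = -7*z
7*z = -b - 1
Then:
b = -1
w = 1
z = 0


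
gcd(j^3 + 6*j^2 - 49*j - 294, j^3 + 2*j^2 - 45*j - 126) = j^2 - j - 42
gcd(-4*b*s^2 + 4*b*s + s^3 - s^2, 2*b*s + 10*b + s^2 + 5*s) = 1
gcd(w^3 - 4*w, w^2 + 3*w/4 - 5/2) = w + 2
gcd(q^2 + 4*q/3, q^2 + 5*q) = q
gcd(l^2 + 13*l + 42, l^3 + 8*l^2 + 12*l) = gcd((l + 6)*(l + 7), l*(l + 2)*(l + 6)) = l + 6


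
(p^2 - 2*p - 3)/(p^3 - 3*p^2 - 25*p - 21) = (p - 3)/(p^2 - 4*p - 21)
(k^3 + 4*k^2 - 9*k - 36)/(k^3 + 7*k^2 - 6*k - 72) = (k + 3)/(k + 6)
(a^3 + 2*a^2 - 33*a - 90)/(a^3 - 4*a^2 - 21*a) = (a^2 - a - 30)/(a*(a - 7))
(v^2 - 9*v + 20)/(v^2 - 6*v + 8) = (v - 5)/(v - 2)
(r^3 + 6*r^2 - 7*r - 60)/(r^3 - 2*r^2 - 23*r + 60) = (r + 4)/(r - 4)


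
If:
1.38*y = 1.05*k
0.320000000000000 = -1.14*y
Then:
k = -0.37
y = -0.28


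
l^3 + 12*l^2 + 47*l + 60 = (l + 3)*(l + 4)*(l + 5)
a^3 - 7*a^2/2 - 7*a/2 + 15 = (a - 3)*(a - 5/2)*(a + 2)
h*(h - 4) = h^2 - 4*h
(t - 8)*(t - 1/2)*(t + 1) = t^3 - 15*t^2/2 - 9*t/2 + 4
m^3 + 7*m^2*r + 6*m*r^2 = m*(m + r)*(m + 6*r)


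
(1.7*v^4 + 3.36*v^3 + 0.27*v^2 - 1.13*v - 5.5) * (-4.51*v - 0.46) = -7.667*v^5 - 15.9356*v^4 - 2.7633*v^3 + 4.9721*v^2 + 25.3248*v + 2.53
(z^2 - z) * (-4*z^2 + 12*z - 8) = -4*z^4 + 16*z^3 - 20*z^2 + 8*z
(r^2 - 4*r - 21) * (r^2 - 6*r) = r^4 - 10*r^3 + 3*r^2 + 126*r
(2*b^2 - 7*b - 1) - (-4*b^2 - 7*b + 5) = 6*b^2 - 6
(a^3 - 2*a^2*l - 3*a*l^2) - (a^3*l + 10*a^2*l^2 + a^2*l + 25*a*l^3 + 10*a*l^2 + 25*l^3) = -a^3*l + a^3 - 10*a^2*l^2 - 3*a^2*l - 25*a*l^3 - 13*a*l^2 - 25*l^3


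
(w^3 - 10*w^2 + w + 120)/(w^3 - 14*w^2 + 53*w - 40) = (w + 3)/(w - 1)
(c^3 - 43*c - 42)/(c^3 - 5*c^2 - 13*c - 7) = (c + 6)/(c + 1)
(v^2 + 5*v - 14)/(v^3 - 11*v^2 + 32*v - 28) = (v + 7)/(v^2 - 9*v + 14)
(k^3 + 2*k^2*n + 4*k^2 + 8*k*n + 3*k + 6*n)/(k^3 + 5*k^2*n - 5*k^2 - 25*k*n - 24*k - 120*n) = (k^2 + 2*k*n + k + 2*n)/(k^2 + 5*k*n - 8*k - 40*n)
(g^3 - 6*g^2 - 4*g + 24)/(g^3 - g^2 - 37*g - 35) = (-g^3 + 6*g^2 + 4*g - 24)/(-g^3 + g^2 + 37*g + 35)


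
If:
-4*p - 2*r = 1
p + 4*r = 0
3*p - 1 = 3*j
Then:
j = -13/21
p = -2/7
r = 1/14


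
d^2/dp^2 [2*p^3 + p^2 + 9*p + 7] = 12*p + 2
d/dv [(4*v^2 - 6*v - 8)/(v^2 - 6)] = 2*(3*v^2 - 16*v + 18)/(v^4 - 12*v^2 + 36)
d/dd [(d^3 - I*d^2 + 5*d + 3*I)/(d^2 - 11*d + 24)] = (d^4 - 22*d^3 + d^2*(67 + 11*I) - 54*I*d + 120 + 33*I)/(d^4 - 22*d^3 + 169*d^2 - 528*d + 576)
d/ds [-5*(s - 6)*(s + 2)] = 20 - 10*s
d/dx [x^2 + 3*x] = 2*x + 3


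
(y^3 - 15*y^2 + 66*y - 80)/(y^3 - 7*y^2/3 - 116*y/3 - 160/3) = 3*(y^2 - 7*y + 10)/(3*y^2 + 17*y + 20)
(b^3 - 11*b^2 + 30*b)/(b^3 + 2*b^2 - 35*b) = (b - 6)/(b + 7)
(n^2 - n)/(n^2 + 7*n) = (n - 1)/(n + 7)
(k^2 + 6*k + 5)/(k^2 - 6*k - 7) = (k + 5)/(k - 7)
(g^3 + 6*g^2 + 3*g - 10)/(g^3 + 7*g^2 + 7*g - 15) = (g + 2)/(g + 3)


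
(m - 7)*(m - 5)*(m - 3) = m^3 - 15*m^2 + 71*m - 105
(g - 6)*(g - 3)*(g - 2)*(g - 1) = g^4 - 12*g^3 + 47*g^2 - 72*g + 36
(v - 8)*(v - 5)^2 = v^3 - 18*v^2 + 105*v - 200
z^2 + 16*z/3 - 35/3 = (z - 5/3)*(z + 7)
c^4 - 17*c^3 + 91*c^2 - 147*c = c*(c - 7)^2*(c - 3)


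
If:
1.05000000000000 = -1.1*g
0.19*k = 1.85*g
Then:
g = -0.95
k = -9.29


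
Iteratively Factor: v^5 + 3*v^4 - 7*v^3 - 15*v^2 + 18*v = (v - 1)*(v^4 + 4*v^3 - 3*v^2 - 18*v) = v*(v - 1)*(v^3 + 4*v^2 - 3*v - 18) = v*(v - 1)*(v + 3)*(v^2 + v - 6) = v*(v - 2)*(v - 1)*(v + 3)*(v + 3)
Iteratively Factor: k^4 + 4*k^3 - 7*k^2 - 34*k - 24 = (k + 2)*(k^3 + 2*k^2 - 11*k - 12) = (k - 3)*(k + 2)*(k^2 + 5*k + 4) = (k - 3)*(k + 2)*(k + 4)*(k + 1)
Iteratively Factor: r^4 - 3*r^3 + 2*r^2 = (r)*(r^3 - 3*r^2 + 2*r) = r*(r - 1)*(r^2 - 2*r) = r^2*(r - 1)*(r - 2)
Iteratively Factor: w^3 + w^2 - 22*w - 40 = (w + 2)*(w^2 - w - 20) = (w + 2)*(w + 4)*(w - 5)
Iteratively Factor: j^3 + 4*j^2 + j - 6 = (j + 3)*(j^2 + j - 2) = (j + 2)*(j + 3)*(j - 1)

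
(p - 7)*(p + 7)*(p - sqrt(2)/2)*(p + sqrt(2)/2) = p^4 - 99*p^2/2 + 49/2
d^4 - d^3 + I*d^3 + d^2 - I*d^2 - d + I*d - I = (d - 1)*(d - I)*(d + I)^2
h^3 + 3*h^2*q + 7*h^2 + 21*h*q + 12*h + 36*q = (h + 3)*(h + 4)*(h + 3*q)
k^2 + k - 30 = (k - 5)*(k + 6)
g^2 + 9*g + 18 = (g + 3)*(g + 6)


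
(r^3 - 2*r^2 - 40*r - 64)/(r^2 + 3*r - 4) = (r^2 - 6*r - 16)/(r - 1)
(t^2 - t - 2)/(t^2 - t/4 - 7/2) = 4*(t + 1)/(4*t + 7)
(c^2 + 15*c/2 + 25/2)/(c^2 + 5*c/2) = (c + 5)/c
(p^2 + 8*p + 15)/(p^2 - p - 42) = (p^2 + 8*p + 15)/(p^2 - p - 42)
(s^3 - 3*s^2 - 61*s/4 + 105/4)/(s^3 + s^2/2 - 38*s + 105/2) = (s + 7/2)/(s + 7)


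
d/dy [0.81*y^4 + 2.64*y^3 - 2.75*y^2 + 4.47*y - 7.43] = 3.24*y^3 + 7.92*y^2 - 5.5*y + 4.47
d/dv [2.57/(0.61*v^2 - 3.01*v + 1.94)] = (7.7357 - 3.1354*v)/(0.61*v^2 - 3.01*v + 1.94)^2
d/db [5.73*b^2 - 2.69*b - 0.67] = 11.46*b - 2.69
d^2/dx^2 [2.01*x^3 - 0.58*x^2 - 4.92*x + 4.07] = 12.06*x - 1.16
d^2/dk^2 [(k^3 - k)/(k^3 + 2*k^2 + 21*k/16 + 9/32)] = 64*(-128*k^4 - 252*k^3 - 42*k^2 + 107*k + 42)/(2048*k^7 + 9216*k^6 + 17664*k^5 + 18688*k^4 + 11784*k^3 + 4428*k^2 + 918*k + 81)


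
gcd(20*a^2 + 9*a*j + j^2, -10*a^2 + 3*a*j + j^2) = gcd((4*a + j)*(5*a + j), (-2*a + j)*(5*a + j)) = 5*a + j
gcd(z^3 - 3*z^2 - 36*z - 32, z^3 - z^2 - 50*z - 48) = z^2 - 7*z - 8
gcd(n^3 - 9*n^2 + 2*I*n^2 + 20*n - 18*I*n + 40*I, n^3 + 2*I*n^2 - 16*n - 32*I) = n^2 + n*(-4 + 2*I) - 8*I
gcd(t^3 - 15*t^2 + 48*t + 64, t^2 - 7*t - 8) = t^2 - 7*t - 8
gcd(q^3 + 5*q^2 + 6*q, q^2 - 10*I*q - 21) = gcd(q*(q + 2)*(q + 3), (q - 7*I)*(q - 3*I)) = 1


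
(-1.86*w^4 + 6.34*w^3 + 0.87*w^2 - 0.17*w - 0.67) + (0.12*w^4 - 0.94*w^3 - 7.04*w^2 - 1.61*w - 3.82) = -1.74*w^4 + 5.4*w^3 - 6.17*w^2 - 1.78*w - 4.49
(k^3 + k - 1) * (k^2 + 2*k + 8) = k^5 + 2*k^4 + 9*k^3 + k^2 + 6*k - 8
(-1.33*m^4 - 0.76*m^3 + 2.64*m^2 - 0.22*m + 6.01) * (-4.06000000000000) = 5.3998*m^4 + 3.0856*m^3 - 10.7184*m^2 + 0.8932*m - 24.4006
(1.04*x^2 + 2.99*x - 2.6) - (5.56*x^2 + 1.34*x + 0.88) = -4.52*x^2 + 1.65*x - 3.48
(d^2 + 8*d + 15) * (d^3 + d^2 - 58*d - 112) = d^5 + 9*d^4 - 35*d^3 - 561*d^2 - 1766*d - 1680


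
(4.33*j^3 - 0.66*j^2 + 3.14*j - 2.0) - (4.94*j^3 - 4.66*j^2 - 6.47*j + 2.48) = -0.61*j^3 + 4.0*j^2 + 9.61*j - 4.48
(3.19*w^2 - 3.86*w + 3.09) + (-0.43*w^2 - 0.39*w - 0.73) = 2.76*w^2 - 4.25*w + 2.36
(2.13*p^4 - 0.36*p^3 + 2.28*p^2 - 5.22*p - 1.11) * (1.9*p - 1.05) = 4.047*p^5 - 2.9205*p^4 + 4.71*p^3 - 12.312*p^2 + 3.372*p + 1.1655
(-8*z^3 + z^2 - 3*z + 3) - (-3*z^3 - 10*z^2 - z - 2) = -5*z^3 + 11*z^2 - 2*z + 5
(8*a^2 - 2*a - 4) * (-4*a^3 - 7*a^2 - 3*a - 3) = -32*a^5 - 48*a^4 + 6*a^3 + 10*a^2 + 18*a + 12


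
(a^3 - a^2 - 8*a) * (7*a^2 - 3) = 7*a^5 - 7*a^4 - 59*a^3 + 3*a^2 + 24*a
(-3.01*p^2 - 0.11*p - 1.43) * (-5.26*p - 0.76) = 15.8326*p^3 + 2.8662*p^2 + 7.6054*p + 1.0868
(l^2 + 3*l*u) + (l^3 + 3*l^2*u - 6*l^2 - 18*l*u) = l^3 + 3*l^2*u - 5*l^2 - 15*l*u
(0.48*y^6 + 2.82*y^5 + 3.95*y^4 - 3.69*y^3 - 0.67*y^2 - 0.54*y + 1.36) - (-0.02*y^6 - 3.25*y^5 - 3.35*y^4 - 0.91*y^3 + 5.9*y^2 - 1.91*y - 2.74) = 0.5*y^6 + 6.07*y^5 + 7.3*y^4 - 2.78*y^3 - 6.57*y^2 + 1.37*y + 4.1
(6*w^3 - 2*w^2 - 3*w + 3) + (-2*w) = 6*w^3 - 2*w^2 - 5*w + 3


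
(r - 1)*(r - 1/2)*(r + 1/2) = r^3 - r^2 - r/4 + 1/4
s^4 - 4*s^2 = s^2*(s - 2)*(s + 2)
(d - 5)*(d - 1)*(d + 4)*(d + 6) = d^4 + 4*d^3 - 31*d^2 - 94*d + 120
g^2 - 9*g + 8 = (g - 8)*(g - 1)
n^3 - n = n*(n - 1)*(n + 1)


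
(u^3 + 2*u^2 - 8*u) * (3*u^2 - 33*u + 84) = 3*u^5 - 27*u^4 - 6*u^3 + 432*u^2 - 672*u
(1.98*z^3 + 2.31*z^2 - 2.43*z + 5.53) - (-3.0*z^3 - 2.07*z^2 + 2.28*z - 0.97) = 4.98*z^3 + 4.38*z^2 - 4.71*z + 6.5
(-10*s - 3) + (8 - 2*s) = 5 - 12*s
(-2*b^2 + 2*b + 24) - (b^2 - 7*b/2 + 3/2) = -3*b^2 + 11*b/2 + 45/2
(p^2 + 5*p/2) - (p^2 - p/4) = 11*p/4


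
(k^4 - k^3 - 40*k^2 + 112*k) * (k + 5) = k^5 + 4*k^4 - 45*k^3 - 88*k^2 + 560*k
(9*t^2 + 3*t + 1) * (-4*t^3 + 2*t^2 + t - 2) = -36*t^5 + 6*t^4 + 11*t^3 - 13*t^2 - 5*t - 2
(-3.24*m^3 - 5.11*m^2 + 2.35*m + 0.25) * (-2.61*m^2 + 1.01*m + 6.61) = 8.4564*m^5 + 10.0647*m^4 - 32.711*m^3 - 32.0561*m^2 + 15.786*m + 1.6525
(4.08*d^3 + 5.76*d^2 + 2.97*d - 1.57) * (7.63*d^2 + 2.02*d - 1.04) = 31.1304*d^5 + 52.1904*d^4 + 30.0531*d^3 - 11.9701*d^2 - 6.2602*d + 1.6328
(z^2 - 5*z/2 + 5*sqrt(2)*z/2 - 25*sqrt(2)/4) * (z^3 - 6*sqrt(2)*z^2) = z^5 - 7*sqrt(2)*z^4/2 - 5*z^4/2 - 30*z^3 + 35*sqrt(2)*z^3/4 + 75*z^2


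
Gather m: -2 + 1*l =l - 2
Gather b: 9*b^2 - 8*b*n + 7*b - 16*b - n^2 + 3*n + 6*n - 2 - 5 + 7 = 9*b^2 + b*(-8*n - 9) - n^2 + 9*n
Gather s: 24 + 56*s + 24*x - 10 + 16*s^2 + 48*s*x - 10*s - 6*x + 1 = 16*s^2 + s*(48*x + 46) + 18*x + 15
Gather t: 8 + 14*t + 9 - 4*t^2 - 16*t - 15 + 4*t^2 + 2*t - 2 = 0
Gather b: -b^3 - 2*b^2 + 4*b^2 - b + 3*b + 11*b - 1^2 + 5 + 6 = -b^3 + 2*b^2 + 13*b + 10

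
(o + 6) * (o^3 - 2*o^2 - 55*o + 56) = o^4 + 4*o^3 - 67*o^2 - 274*o + 336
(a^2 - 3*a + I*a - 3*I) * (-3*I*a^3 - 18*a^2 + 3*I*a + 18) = -3*I*a^5 - 15*a^4 + 9*I*a^4 + 45*a^3 - 15*I*a^3 + 15*a^2 + 45*I*a^2 - 45*a + 18*I*a - 54*I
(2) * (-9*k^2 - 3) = -18*k^2 - 6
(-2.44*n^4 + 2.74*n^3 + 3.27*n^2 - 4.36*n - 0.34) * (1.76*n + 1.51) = -4.2944*n^5 + 1.138*n^4 + 9.8926*n^3 - 2.7359*n^2 - 7.182*n - 0.5134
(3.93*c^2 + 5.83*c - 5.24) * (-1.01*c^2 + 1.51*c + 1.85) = -3.9693*c^4 + 0.0460000000000003*c^3 + 21.3662*c^2 + 2.8731*c - 9.694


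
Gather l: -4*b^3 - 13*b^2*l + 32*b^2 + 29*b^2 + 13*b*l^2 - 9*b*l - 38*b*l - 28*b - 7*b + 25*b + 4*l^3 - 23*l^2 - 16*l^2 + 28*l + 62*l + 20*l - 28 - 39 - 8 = -4*b^3 + 61*b^2 - 10*b + 4*l^3 + l^2*(13*b - 39) + l*(-13*b^2 - 47*b + 110) - 75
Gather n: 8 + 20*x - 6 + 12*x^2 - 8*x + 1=12*x^2 + 12*x + 3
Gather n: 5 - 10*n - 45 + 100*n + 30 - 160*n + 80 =70 - 70*n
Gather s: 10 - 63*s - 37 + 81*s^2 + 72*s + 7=81*s^2 + 9*s - 20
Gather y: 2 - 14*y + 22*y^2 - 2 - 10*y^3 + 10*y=-10*y^3 + 22*y^2 - 4*y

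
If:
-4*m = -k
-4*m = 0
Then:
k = 0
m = 0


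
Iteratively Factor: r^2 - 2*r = (r)*(r - 2)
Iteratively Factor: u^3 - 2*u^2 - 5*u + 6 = (u - 3)*(u^2 + u - 2) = (u - 3)*(u - 1)*(u + 2)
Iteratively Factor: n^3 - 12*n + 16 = (n - 2)*(n^2 + 2*n - 8) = (n - 2)^2*(n + 4)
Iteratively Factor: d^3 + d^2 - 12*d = (d)*(d^2 + d - 12) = d*(d + 4)*(d - 3)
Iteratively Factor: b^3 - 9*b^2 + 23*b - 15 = (b - 3)*(b^2 - 6*b + 5) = (b - 5)*(b - 3)*(b - 1)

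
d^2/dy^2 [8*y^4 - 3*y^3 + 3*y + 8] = 6*y*(16*y - 3)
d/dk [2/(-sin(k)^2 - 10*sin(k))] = 4*(sin(k) + 5)*cos(k)/((sin(k) + 10)^2*sin(k)^2)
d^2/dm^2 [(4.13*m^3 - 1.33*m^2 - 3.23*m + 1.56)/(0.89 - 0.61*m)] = (-3.073546*m^3 + 13.453062*m^2 - 19.628238*m + 4.453168)/(0.226981*m^3 - 0.993507*m^2 + 1.449543*m - 0.704969)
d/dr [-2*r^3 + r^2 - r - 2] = -6*r^2 + 2*r - 1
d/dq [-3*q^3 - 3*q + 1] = -9*q^2 - 3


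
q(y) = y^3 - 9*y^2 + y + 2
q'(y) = 3*y^2 - 18*y + 1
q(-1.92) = -40.18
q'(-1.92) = 46.62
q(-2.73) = -88.15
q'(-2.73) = 72.50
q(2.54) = -37.14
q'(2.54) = -25.37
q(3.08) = -51.08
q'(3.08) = -25.98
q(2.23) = -29.44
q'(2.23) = -24.22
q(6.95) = -90.07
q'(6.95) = 20.81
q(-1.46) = -21.76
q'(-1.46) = 33.67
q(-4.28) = -245.55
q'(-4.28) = 133.00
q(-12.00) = -3034.00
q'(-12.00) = 649.00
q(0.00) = 2.00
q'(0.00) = 1.00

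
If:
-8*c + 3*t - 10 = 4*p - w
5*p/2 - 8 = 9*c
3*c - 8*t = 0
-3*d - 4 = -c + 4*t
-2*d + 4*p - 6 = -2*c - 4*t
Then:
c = -284/547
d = -682/547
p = 728/547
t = -213/1094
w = 12859/1094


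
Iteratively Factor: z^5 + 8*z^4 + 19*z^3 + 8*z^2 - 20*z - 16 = (z + 4)*(z^4 + 4*z^3 + 3*z^2 - 4*z - 4) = (z + 2)*(z + 4)*(z^3 + 2*z^2 - z - 2) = (z - 1)*(z + 2)*(z + 4)*(z^2 + 3*z + 2) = (z - 1)*(z + 2)^2*(z + 4)*(z + 1)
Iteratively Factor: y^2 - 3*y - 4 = (y + 1)*(y - 4)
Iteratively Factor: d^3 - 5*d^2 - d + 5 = (d + 1)*(d^2 - 6*d + 5) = (d - 1)*(d + 1)*(d - 5)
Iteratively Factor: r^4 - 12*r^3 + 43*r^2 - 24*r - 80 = (r - 5)*(r^3 - 7*r^2 + 8*r + 16) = (r - 5)*(r - 4)*(r^2 - 3*r - 4) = (r - 5)*(r - 4)^2*(r + 1)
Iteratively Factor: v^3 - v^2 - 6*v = (v - 3)*(v^2 + 2*v) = v*(v - 3)*(v + 2)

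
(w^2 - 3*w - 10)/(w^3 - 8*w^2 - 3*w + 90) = (w + 2)/(w^2 - 3*w - 18)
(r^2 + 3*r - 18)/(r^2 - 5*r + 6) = (r + 6)/(r - 2)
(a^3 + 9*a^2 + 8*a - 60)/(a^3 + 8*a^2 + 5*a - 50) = (a + 6)/(a + 5)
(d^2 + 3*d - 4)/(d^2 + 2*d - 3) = (d + 4)/(d + 3)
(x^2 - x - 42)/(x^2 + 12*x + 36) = (x - 7)/(x + 6)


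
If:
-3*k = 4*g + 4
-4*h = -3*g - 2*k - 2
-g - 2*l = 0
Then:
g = -2*l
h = -l/6 - 1/6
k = 8*l/3 - 4/3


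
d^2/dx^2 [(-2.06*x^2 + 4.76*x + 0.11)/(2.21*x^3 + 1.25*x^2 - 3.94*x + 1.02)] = (-20.122492*x^6 + 139.489896*x^5 - 22.279452*x^4 + 147.351576*x^3 - 117.716538*x^2 - 41.152272*x + 37.10722)/(10.793861*x^9 + 18.315375*x^8 - 47.370687*x^7 - 48.407029*x^6 + 101.359218*x^5 + 9.705462*x^4 - 84.406132*x^3 + 51.403716*x^2 - 12.297528*x + 1.061208)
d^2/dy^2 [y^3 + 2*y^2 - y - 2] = 6*y + 4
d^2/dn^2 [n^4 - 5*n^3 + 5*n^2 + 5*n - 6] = 12*n^2 - 30*n + 10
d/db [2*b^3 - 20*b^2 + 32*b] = 6*b^2 - 40*b + 32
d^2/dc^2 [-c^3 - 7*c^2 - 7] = -6*c - 14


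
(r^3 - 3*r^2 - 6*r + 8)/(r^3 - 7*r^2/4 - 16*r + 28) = 4*(r^2 + r - 2)/(4*r^2 + 9*r - 28)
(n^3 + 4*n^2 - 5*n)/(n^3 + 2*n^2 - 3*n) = (n + 5)/(n + 3)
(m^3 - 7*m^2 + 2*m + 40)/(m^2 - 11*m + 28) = (m^2 - 3*m - 10)/(m - 7)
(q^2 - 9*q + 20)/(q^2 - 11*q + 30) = (q - 4)/(q - 6)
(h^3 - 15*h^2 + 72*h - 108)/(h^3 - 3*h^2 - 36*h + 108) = (h - 6)/(h + 6)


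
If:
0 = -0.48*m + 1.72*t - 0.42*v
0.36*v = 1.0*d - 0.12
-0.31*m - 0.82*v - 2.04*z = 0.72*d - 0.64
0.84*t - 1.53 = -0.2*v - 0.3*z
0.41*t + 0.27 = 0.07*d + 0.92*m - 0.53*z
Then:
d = 2.54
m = -1.10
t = 1.33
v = 6.72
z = -3.12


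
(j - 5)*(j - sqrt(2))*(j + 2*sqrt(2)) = j^3 - 5*j^2 + sqrt(2)*j^2 - 5*sqrt(2)*j - 4*j + 20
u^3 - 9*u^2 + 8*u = u*(u - 8)*(u - 1)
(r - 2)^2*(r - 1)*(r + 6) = r^4 + r^3 - 22*r^2 + 44*r - 24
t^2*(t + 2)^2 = t^4 + 4*t^3 + 4*t^2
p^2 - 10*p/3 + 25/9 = (p - 5/3)^2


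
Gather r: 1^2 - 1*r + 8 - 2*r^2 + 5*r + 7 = -2*r^2 + 4*r + 16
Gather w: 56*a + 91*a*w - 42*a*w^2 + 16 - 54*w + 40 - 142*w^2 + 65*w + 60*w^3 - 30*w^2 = 56*a + 60*w^3 + w^2*(-42*a - 172) + w*(91*a + 11) + 56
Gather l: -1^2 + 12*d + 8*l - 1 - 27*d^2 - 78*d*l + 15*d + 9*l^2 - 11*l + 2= -27*d^2 + 27*d + 9*l^2 + l*(-78*d - 3)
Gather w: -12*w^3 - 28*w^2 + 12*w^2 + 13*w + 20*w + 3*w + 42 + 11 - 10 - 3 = -12*w^3 - 16*w^2 + 36*w + 40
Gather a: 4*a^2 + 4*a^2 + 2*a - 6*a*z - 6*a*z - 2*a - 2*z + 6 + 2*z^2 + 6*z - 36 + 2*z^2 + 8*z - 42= 8*a^2 - 12*a*z + 4*z^2 + 12*z - 72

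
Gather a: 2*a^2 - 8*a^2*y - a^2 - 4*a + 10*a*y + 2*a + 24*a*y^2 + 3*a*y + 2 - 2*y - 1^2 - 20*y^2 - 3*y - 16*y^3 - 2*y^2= a^2*(1 - 8*y) + a*(24*y^2 + 13*y - 2) - 16*y^3 - 22*y^2 - 5*y + 1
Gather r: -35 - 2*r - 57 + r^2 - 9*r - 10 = r^2 - 11*r - 102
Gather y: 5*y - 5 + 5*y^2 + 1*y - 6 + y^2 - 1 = 6*y^2 + 6*y - 12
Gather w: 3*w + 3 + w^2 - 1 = w^2 + 3*w + 2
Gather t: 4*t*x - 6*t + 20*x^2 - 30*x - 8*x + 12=t*(4*x - 6) + 20*x^2 - 38*x + 12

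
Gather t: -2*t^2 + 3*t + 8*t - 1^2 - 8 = -2*t^2 + 11*t - 9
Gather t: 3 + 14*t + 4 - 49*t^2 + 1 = -49*t^2 + 14*t + 8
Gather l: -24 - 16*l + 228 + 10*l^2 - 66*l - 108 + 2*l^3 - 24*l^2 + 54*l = 2*l^3 - 14*l^2 - 28*l + 96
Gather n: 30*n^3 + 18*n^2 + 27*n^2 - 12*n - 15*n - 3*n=30*n^3 + 45*n^2 - 30*n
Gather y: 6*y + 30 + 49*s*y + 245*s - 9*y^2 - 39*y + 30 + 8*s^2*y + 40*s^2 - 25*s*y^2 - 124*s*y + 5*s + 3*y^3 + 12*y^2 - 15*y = 40*s^2 + 250*s + 3*y^3 + y^2*(3 - 25*s) + y*(8*s^2 - 75*s - 48) + 60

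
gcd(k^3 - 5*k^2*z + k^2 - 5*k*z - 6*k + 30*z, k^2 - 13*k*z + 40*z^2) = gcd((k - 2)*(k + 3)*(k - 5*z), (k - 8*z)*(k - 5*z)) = -k + 5*z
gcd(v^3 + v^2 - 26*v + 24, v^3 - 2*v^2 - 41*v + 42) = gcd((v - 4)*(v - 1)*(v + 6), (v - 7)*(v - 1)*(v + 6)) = v^2 + 5*v - 6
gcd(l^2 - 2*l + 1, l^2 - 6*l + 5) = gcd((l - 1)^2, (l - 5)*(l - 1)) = l - 1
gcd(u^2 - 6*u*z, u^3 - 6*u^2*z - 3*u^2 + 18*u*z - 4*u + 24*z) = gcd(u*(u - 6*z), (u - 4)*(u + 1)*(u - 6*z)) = -u + 6*z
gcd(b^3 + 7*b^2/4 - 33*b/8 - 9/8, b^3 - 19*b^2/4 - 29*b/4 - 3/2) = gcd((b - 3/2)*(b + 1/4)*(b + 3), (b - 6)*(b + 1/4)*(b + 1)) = b + 1/4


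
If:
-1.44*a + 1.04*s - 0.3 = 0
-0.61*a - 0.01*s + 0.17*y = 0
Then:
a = 0.272503082614057*y - 0.00462392108508015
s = 0.37731196054254*y + 0.282059186189889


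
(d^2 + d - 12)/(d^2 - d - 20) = (d - 3)/(d - 5)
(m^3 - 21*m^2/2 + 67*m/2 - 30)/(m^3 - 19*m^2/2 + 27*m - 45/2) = (m - 4)/(m - 3)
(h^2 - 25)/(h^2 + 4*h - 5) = (h - 5)/(h - 1)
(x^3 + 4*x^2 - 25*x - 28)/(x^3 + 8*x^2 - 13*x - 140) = (x + 1)/(x + 5)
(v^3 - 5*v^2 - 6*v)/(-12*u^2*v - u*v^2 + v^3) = (-v^2 + 5*v + 6)/(12*u^2 + u*v - v^2)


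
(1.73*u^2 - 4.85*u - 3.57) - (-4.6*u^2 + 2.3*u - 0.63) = 6.33*u^2 - 7.15*u - 2.94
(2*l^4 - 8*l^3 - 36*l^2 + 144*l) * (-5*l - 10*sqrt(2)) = -10*l^5 - 20*sqrt(2)*l^4 + 40*l^4 + 80*sqrt(2)*l^3 + 180*l^3 - 720*l^2 + 360*sqrt(2)*l^2 - 1440*sqrt(2)*l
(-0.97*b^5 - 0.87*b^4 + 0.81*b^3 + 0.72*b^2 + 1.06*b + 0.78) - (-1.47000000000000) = -0.97*b^5 - 0.87*b^4 + 0.81*b^3 + 0.72*b^2 + 1.06*b + 2.25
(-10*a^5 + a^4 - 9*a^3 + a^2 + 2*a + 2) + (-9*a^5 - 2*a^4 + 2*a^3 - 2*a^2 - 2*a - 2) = -19*a^5 - a^4 - 7*a^3 - a^2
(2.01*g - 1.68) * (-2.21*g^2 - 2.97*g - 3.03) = -4.4421*g^3 - 2.2569*g^2 - 1.1007*g + 5.0904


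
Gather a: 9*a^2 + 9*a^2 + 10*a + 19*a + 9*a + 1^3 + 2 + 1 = 18*a^2 + 38*a + 4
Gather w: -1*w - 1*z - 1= -w - z - 1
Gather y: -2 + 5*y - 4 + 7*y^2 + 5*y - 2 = 7*y^2 + 10*y - 8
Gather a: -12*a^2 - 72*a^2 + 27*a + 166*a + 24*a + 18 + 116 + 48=-84*a^2 + 217*a + 182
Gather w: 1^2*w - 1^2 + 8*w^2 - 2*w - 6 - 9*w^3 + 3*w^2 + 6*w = -9*w^3 + 11*w^2 + 5*w - 7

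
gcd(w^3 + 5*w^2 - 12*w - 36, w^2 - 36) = w + 6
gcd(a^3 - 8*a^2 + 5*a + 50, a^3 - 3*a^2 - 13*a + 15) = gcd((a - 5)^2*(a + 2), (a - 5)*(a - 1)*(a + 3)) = a - 5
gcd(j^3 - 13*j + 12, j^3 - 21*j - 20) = j + 4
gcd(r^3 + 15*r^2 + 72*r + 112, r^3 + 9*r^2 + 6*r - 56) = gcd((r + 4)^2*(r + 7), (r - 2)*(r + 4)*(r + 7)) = r^2 + 11*r + 28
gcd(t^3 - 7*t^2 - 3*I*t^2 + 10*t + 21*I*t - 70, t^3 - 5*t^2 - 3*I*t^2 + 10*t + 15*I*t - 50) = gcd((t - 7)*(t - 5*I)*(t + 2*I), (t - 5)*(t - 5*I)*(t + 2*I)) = t^2 - 3*I*t + 10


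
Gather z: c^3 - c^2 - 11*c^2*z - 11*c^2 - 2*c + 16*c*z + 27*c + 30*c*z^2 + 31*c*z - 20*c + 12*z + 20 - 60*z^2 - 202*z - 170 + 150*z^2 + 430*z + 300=c^3 - 12*c^2 + 5*c + z^2*(30*c + 90) + z*(-11*c^2 + 47*c + 240) + 150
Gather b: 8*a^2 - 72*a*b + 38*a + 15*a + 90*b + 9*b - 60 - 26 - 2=8*a^2 + 53*a + b*(99 - 72*a) - 88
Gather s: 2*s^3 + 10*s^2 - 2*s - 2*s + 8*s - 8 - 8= 2*s^3 + 10*s^2 + 4*s - 16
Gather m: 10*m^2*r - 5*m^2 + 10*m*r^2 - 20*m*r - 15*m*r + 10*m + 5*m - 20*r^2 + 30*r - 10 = m^2*(10*r - 5) + m*(10*r^2 - 35*r + 15) - 20*r^2 + 30*r - 10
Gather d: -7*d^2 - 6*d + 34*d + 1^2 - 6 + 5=-7*d^2 + 28*d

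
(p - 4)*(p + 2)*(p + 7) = p^3 + 5*p^2 - 22*p - 56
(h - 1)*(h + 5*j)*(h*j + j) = h^3*j + 5*h^2*j^2 - h*j - 5*j^2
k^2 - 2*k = k*(k - 2)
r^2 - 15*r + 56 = (r - 8)*(r - 7)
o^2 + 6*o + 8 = (o + 2)*(o + 4)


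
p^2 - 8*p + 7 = (p - 7)*(p - 1)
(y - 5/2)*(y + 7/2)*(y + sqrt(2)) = y^3 + y^2 + sqrt(2)*y^2 - 35*y/4 + sqrt(2)*y - 35*sqrt(2)/4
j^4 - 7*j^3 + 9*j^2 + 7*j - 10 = (j - 5)*(j - 2)*(j - 1)*(j + 1)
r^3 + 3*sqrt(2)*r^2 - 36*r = r*(r - 3*sqrt(2))*(r + 6*sqrt(2))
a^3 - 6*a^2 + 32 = (a - 4)^2*(a + 2)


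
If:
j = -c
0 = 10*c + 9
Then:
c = -9/10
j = 9/10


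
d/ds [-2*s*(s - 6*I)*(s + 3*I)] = -6*s^2 + 12*I*s - 36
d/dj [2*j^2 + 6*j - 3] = 4*j + 6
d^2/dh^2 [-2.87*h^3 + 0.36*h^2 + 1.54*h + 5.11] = 0.72 - 17.22*h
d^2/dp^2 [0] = 0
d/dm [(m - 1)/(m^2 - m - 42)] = (m^2 - m - (m - 1)*(2*m - 1) - 42)/(-m^2 + m + 42)^2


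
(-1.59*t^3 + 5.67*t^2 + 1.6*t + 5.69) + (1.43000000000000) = -1.59*t^3 + 5.67*t^2 + 1.6*t + 7.12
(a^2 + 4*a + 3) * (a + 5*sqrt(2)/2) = a^3 + 5*sqrt(2)*a^2/2 + 4*a^2 + 3*a + 10*sqrt(2)*a + 15*sqrt(2)/2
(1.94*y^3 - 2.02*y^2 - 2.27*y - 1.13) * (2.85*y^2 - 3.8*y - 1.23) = 5.529*y^5 - 13.129*y^4 - 1.1797*y^3 + 7.8901*y^2 + 7.0861*y + 1.3899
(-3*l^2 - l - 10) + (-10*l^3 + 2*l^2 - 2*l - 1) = -10*l^3 - l^2 - 3*l - 11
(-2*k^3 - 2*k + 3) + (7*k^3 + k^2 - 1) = 5*k^3 + k^2 - 2*k + 2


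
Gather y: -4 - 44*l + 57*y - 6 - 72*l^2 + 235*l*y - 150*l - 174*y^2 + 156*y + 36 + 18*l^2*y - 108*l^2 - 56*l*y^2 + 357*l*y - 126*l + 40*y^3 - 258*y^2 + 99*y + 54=-180*l^2 - 320*l + 40*y^3 + y^2*(-56*l - 432) + y*(18*l^2 + 592*l + 312) + 80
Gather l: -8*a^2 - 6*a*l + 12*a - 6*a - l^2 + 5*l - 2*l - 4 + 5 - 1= -8*a^2 + 6*a - l^2 + l*(3 - 6*a)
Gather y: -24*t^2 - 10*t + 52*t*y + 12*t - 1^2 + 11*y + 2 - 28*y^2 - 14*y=-24*t^2 + 2*t - 28*y^2 + y*(52*t - 3) + 1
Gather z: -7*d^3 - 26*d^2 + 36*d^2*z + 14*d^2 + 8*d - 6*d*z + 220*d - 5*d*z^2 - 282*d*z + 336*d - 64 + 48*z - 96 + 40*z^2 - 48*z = -7*d^3 - 12*d^2 + 564*d + z^2*(40 - 5*d) + z*(36*d^2 - 288*d) - 160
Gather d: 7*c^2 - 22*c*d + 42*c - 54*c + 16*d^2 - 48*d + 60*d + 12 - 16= 7*c^2 - 12*c + 16*d^2 + d*(12 - 22*c) - 4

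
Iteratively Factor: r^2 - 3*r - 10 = (r - 5)*(r + 2)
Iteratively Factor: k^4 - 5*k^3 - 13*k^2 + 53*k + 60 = (k + 1)*(k^3 - 6*k^2 - 7*k + 60) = (k + 1)*(k + 3)*(k^2 - 9*k + 20) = (k - 4)*(k + 1)*(k + 3)*(k - 5)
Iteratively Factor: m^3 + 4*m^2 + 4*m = (m + 2)*(m^2 + 2*m) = m*(m + 2)*(m + 2)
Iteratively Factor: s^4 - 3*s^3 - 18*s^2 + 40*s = (s)*(s^3 - 3*s^2 - 18*s + 40) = s*(s - 2)*(s^2 - s - 20) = s*(s - 5)*(s - 2)*(s + 4)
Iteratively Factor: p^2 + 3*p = (p + 3)*(p)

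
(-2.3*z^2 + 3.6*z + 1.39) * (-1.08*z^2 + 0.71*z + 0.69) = 2.484*z^4 - 5.521*z^3 - 0.5322*z^2 + 3.4709*z + 0.9591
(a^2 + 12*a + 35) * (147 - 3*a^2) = -3*a^4 - 36*a^3 + 42*a^2 + 1764*a + 5145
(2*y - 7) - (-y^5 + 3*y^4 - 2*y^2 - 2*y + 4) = y^5 - 3*y^4 + 2*y^2 + 4*y - 11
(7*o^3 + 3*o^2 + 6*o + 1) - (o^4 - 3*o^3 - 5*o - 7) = -o^4 + 10*o^3 + 3*o^2 + 11*o + 8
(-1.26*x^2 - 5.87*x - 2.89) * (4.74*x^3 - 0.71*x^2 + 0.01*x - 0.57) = -5.9724*x^5 - 26.9292*x^4 - 9.5435*x^3 + 2.7114*x^2 + 3.317*x + 1.6473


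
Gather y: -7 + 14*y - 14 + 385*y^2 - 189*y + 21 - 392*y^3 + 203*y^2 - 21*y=-392*y^3 + 588*y^2 - 196*y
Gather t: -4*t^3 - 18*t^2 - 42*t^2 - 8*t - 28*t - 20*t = -4*t^3 - 60*t^2 - 56*t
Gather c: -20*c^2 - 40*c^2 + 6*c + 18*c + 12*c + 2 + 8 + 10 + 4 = -60*c^2 + 36*c + 24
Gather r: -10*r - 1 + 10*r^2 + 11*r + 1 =10*r^2 + r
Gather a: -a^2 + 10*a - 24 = -a^2 + 10*a - 24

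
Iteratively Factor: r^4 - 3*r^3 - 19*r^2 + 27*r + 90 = (r - 3)*(r^3 - 19*r - 30) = (r - 3)*(r + 3)*(r^2 - 3*r - 10) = (r - 3)*(r + 2)*(r + 3)*(r - 5)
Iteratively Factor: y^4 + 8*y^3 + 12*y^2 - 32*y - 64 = (y + 4)*(y^3 + 4*y^2 - 4*y - 16) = (y + 4)^2*(y^2 - 4) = (y + 2)*(y + 4)^2*(y - 2)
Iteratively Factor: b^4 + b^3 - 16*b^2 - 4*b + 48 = (b + 2)*(b^3 - b^2 - 14*b + 24) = (b - 3)*(b + 2)*(b^2 + 2*b - 8) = (b - 3)*(b + 2)*(b + 4)*(b - 2)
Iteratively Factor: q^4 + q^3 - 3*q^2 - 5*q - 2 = (q + 1)*(q^3 - 3*q - 2) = (q + 1)^2*(q^2 - q - 2) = (q - 2)*(q + 1)^2*(q + 1)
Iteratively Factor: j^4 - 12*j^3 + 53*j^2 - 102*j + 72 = (j - 2)*(j^3 - 10*j^2 + 33*j - 36) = (j - 3)*(j - 2)*(j^2 - 7*j + 12) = (j - 3)^2*(j - 2)*(j - 4)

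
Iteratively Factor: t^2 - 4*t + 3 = (t - 3)*(t - 1)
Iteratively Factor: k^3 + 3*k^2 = (k + 3)*(k^2) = k*(k + 3)*(k)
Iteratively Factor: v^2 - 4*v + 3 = (v - 1)*(v - 3)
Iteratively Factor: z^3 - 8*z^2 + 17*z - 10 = (z - 1)*(z^2 - 7*z + 10) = (z - 5)*(z - 1)*(z - 2)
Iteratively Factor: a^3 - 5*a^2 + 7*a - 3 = (a - 3)*(a^2 - 2*a + 1) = (a - 3)*(a - 1)*(a - 1)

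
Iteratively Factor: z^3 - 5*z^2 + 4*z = (z)*(z^2 - 5*z + 4) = z*(z - 1)*(z - 4)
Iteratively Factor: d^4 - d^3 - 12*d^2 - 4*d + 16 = (d + 2)*(d^3 - 3*d^2 - 6*d + 8) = (d - 4)*(d + 2)*(d^2 + d - 2) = (d - 4)*(d + 2)^2*(d - 1)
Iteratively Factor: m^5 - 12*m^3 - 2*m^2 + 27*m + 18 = (m + 1)*(m^4 - m^3 - 11*m^2 + 9*m + 18) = (m - 2)*(m + 1)*(m^3 + m^2 - 9*m - 9) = (m - 2)*(m + 1)^2*(m^2 - 9) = (m - 3)*(m - 2)*(m + 1)^2*(m + 3)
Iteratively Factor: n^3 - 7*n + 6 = (n - 1)*(n^2 + n - 6) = (n - 2)*(n - 1)*(n + 3)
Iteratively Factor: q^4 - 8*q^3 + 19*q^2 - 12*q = (q - 1)*(q^3 - 7*q^2 + 12*q) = q*(q - 1)*(q^2 - 7*q + 12) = q*(q - 4)*(q - 1)*(q - 3)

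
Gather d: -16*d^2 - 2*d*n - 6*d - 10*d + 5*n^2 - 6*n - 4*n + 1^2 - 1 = -16*d^2 + d*(-2*n - 16) + 5*n^2 - 10*n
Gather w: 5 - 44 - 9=-48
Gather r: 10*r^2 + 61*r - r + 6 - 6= 10*r^2 + 60*r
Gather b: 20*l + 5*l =25*l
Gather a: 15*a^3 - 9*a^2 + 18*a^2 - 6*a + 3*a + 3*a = 15*a^3 + 9*a^2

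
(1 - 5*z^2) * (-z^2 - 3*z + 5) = 5*z^4 + 15*z^3 - 26*z^2 - 3*z + 5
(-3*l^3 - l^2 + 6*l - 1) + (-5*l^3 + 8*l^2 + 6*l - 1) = -8*l^3 + 7*l^2 + 12*l - 2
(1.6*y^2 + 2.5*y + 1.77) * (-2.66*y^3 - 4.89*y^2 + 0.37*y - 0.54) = -4.256*y^5 - 14.474*y^4 - 16.3412*y^3 - 8.5943*y^2 - 0.6951*y - 0.9558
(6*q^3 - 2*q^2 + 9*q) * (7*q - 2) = 42*q^4 - 26*q^3 + 67*q^2 - 18*q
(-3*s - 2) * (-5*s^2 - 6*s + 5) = 15*s^3 + 28*s^2 - 3*s - 10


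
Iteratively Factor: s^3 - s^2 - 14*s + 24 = (s + 4)*(s^2 - 5*s + 6) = (s - 3)*(s + 4)*(s - 2)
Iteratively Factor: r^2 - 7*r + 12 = (r - 3)*(r - 4)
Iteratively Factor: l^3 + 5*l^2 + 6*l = (l)*(l^2 + 5*l + 6) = l*(l + 2)*(l + 3)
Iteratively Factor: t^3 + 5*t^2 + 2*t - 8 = (t + 2)*(t^2 + 3*t - 4) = (t - 1)*(t + 2)*(t + 4)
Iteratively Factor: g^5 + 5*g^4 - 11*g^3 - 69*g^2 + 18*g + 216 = (g + 3)*(g^4 + 2*g^3 - 17*g^2 - 18*g + 72) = (g - 3)*(g + 3)*(g^3 + 5*g^2 - 2*g - 24) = (g - 3)*(g + 3)^2*(g^2 + 2*g - 8) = (g - 3)*(g - 2)*(g + 3)^2*(g + 4)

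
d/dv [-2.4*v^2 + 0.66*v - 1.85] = 0.66 - 4.8*v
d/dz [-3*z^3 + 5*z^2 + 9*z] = -9*z^2 + 10*z + 9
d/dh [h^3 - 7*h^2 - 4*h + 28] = 3*h^2 - 14*h - 4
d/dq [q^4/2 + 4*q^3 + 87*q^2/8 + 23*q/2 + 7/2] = 2*q^3 + 12*q^2 + 87*q/4 + 23/2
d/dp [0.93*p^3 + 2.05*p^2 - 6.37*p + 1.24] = 2.79*p^2 + 4.1*p - 6.37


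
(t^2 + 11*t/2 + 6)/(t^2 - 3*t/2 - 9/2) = (t + 4)/(t - 3)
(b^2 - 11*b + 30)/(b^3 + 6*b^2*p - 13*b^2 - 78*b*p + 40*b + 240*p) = (b - 6)/(b^2 + 6*b*p - 8*b - 48*p)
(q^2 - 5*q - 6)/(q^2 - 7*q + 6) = (q + 1)/(q - 1)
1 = 1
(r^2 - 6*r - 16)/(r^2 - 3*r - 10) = (r - 8)/(r - 5)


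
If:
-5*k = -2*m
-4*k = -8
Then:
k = 2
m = 5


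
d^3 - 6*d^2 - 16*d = d*(d - 8)*(d + 2)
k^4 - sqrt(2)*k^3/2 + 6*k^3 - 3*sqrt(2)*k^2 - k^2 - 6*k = k*(k + 6)*(k - sqrt(2))*(k + sqrt(2)/2)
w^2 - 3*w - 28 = (w - 7)*(w + 4)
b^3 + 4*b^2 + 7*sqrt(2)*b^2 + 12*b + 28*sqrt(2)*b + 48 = (b + 4)*(b + sqrt(2))*(b + 6*sqrt(2))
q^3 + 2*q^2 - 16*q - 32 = (q - 4)*(q + 2)*(q + 4)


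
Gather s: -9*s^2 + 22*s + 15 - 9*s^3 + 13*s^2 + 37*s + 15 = -9*s^3 + 4*s^2 + 59*s + 30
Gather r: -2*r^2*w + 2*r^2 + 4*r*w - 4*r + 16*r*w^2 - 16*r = r^2*(2 - 2*w) + r*(16*w^2 + 4*w - 20)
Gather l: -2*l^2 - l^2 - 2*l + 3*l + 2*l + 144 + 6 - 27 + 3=-3*l^2 + 3*l + 126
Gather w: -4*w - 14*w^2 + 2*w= -14*w^2 - 2*w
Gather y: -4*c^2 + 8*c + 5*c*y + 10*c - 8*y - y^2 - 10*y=-4*c^2 + 18*c - y^2 + y*(5*c - 18)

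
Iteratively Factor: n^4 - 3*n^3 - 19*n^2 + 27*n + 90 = (n + 2)*(n^3 - 5*n^2 - 9*n + 45) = (n - 5)*(n + 2)*(n^2 - 9) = (n - 5)*(n + 2)*(n + 3)*(n - 3)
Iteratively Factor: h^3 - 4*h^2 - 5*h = (h + 1)*(h^2 - 5*h) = h*(h + 1)*(h - 5)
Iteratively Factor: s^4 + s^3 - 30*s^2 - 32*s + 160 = (s + 4)*(s^3 - 3*s^2 - 18*s + 40) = (s - 2)*(s + 4)*(s^2 - s - 20) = (s - 5)*(s - 2)*(s + 4)*(s + 4)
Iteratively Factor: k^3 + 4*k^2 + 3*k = (k)*(k^2 + 4*k + 3) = k*(k + 1)*(k + 3)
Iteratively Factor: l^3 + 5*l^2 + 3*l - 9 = (l - 1)*(l^2 + 6*l + 9) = (l - 1)*(l + 3)*(l + 3)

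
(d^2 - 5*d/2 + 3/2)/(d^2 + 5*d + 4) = (2*d^2 - 5*d + 3)/(2*(d^2 + 5*d + 4))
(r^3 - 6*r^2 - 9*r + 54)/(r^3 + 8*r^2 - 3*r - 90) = (r^2 - 3*r - 18)/(r^2 + 11*r + 30)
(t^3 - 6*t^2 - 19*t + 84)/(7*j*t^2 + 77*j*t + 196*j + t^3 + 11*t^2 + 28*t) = (t^2 - 10*t + 21)/(7*j*t + 49*j + t^2 + 7*t)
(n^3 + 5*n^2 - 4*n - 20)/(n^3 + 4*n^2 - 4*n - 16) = (n + 5)/(n + 4)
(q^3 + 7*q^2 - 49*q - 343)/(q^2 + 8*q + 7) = (q^2 - 49)/(q + 1)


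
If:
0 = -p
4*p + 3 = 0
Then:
No Solution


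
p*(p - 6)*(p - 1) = p^3 - 7*p^2 + 6*p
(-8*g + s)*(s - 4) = -8*g*s + 32*g + s^2 - 4*s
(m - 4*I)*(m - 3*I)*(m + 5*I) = m^3 - 2*I*m^2 + 23*m - 60*I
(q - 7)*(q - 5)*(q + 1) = q^3 - 11*q^2 + 23*q + 35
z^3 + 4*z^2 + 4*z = z*(z + 2)^2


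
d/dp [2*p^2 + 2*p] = 4*p + 2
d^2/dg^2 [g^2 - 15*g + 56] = 2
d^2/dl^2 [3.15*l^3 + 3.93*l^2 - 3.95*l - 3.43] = 18.9*l + 7.86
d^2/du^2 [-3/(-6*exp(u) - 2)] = 9*(3*exp(u) - 1)*exp(u)/(2*(3*exp(u) + 1)^3)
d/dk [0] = 0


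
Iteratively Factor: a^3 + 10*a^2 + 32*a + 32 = (a + 4)*(a^2 + 6*a + 8) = (a + 2)*(a + 4)*(a + 4)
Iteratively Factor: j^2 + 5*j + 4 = (j + 1)*(j + 4)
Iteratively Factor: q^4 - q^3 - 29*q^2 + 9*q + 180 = (q - 3)*(q^3 + 2*q^2 - 23*q - 60) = (q - 3)*(q + 4)*(q^2 - 2*q - 15) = (q - 3)*(q + 3)*(q + 4)*(q - 5)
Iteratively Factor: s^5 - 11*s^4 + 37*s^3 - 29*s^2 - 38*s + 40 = (s - 4)*(s^4 - 7*s^3 + 9*s^2 + 7*s - 10) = (s - 5)*(s - 4)*(s^3 - 2*s^2 - s + 2) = (s - 5)*(s - 4)*(s - 2)*(s^2 - 1) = (s - 5)*(s - 4)*(s - 2)*(s - 1)*(s + 1)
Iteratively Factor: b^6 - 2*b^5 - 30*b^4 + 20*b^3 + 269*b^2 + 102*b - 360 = (b + 3)*(b^5 - 5*b^4 - 15*b^3 + 65*b^2 + 74*b - 120) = (b + 2)*(b + 3)*(b^4 - 7*b^3 - b^2 + 67*b - 60) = (b - 5)*(b + 2)*(b + 3)*(b^3 - 2*b^2 - 11*b + 12) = (b - 5)*(b + 2)*(b + 3)^2*(b^2 - 5*b + 4) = (b - 5)*(b - 1)*(b + 2)*(b + 3)^2*(b - 4)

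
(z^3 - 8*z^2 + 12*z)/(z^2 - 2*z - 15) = z*(-z^2 + 8*z - 12)/(-z^2 + 2*z + 15)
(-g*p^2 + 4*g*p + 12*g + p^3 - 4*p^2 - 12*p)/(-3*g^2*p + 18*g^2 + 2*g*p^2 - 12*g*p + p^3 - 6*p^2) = (p + 2)/(3*g + p)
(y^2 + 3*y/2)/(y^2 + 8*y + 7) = y*(2*y + 3)/(2*(y^2 + 8*y + 7))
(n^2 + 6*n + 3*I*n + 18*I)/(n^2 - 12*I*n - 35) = (n^2 + 3*n*(2 + I) + 18*I)/(n^2 - 12*I*n - 35)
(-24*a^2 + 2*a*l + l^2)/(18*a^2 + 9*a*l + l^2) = (-4*a + l)/(3*a + l)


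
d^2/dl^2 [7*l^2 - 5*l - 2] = 14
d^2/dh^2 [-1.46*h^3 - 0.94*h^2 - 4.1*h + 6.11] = -8.76*h - 1.88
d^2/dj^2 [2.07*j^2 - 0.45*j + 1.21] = 4.14000000000000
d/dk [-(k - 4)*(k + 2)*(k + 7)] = -3*k^2 - 10*k + 22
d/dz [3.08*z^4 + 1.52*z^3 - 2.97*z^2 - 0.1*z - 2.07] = 12.32*z^3 + 4.56*z^2 - 5.94*z - 0.1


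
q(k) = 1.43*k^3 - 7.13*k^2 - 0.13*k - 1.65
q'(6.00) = 68.75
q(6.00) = 49.77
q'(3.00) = -4.30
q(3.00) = -27.60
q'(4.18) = 15.22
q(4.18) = -22.33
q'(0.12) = -1.78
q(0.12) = -1.77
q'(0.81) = -8.87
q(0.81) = -5.67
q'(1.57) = -11.94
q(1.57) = -13.89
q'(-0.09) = 1.19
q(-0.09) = -1.70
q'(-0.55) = 9.01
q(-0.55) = -3.97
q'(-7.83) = 374.54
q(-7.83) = -1124.23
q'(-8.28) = 412.06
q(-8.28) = -1301.15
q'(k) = 4.29*k^2 - 14.26*k - 0.13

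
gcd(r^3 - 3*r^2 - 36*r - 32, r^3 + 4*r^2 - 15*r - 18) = r + 1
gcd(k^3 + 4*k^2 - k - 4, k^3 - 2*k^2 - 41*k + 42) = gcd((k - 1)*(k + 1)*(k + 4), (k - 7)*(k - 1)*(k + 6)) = k - 1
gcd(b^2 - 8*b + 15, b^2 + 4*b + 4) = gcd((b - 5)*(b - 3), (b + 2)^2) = 1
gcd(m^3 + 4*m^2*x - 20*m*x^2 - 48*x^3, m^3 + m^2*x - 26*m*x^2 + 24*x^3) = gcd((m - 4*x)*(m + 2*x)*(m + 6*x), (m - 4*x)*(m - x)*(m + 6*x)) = -m^2 - 2*m*x + 24*x^2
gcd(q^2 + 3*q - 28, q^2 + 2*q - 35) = q + 7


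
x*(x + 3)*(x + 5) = x^3 + 8*x^2 + 15*x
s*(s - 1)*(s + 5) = s^3 + 4*s^2 - 5*s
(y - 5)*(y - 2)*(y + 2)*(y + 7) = y^4 + 2*y^3 - 39*y^2 - 8*y + 140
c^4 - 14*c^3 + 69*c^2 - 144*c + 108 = (c - 6)*(c - 3)^2*(c - 2)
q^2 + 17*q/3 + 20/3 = (q + 5/3)*(q + 4)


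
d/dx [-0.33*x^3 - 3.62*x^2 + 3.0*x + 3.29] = -0.99*x^2 - 7.24*x + 3.0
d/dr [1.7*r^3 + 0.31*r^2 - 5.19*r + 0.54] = 5.1*r^2 + 0.62*r - 5.19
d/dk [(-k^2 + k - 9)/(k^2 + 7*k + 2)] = (-8*k^2 + 14*k + 65)/(k^4 + 14*k^3 + 53*k^2 + 28*k + 4)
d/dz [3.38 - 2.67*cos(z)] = 2.67*sin(z)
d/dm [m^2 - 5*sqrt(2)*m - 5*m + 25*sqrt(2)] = 2*m - 5*sqrt(2) - 5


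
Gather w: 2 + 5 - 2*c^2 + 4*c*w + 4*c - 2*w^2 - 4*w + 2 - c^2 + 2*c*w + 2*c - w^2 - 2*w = -3*c^2 + 6*c - 3*w^2 + w*(6*c - 6) + 9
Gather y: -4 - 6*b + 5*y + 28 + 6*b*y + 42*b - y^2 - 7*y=36*b - y^2 + y*(6*b - 2) + 24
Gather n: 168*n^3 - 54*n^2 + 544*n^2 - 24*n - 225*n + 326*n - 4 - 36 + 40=168*n^3 + 490*n^2 + 77*n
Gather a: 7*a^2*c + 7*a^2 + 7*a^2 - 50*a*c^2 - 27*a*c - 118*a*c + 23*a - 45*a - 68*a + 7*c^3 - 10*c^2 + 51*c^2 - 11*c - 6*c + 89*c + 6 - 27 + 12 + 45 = a^2*(7*c + 14) + a*(-50*c^2 - 145*c - 90) + 7*c^3 + 41*c^2 + 72*c + 36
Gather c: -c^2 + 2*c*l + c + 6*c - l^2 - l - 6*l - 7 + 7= -c^2 + c*(2*l + 7) - l^2 - 7*l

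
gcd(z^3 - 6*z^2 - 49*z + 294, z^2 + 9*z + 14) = z + 7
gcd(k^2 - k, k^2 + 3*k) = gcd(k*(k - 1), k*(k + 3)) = k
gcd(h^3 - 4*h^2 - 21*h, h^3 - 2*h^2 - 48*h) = h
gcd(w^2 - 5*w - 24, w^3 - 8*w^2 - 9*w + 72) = w^2 - 5*w - 24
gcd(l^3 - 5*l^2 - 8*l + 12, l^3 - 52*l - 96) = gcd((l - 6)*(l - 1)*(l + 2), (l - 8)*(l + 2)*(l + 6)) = l + 2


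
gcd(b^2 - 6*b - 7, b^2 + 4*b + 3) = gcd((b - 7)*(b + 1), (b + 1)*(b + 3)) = b + 1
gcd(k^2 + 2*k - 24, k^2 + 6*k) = k + 6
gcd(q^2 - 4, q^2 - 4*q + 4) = q - 2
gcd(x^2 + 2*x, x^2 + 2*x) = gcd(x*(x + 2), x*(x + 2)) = x^2 + 2*x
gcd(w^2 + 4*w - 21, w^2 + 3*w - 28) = w + 7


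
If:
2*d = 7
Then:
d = 7/2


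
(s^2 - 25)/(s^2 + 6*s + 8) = (s^2 - 25)/(s^2 + 6*s + 8)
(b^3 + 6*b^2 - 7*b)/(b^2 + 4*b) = (b^2 + 6*b - 7)/(b + 4)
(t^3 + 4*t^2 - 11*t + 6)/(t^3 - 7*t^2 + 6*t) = (t^2 + 5*t - 6)/(t*(t - 6))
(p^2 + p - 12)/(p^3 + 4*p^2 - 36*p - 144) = (p - 3)/(p^2 - 36)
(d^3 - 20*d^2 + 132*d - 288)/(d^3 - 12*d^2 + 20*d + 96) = (d - 6)/(d + 2)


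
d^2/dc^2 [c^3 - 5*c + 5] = 6*c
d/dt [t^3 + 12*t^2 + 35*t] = 3*t^2 + 24*t + 35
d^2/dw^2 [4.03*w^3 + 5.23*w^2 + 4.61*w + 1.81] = 24.18*w + 10.46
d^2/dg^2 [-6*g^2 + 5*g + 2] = -12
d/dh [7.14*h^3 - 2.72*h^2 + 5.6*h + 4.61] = 21.42*h^2 - 5.44*h + 5.6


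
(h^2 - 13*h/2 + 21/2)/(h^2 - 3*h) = (h - 7/2)/h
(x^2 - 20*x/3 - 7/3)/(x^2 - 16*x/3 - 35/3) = (3*x + 1)/(3*x + 5)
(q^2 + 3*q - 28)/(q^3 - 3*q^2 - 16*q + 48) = (q + 7)/(q^2 + q - 12)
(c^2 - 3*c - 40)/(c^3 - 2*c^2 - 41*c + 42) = (c^2 - 3*c - 40)/(c^3 - 2*c^2 - 41*c + 42)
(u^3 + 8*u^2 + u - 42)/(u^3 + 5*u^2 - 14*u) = (u + 3)/u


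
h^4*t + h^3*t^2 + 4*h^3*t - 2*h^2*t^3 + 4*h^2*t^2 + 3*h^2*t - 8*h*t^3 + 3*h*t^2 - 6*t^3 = (h + 3)*(h - t)*(h + 2*t)*(h*t + t)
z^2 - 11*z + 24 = (z - 8)*(z - 3)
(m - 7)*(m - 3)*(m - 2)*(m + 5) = m^4 - 7*m^3 - 19*m^2 + 163*m - 210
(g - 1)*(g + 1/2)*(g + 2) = g^3 + 3*g^2/2 - 3*g/2 - 1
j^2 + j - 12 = (j - 3)*(j + 4)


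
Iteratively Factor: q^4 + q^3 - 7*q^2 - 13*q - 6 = (q + 1)*(q^3 - 7*q - 6) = (q + 1)*(q + 2)*(q^2 - 2*q - 3) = (q - 3)*(q + 1)*(q + 2)*(q + 1)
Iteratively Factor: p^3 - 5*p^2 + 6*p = (p - 3)*(p^2 - 2*p) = p*(p - 3)*(p - 2)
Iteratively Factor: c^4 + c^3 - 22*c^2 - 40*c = (c - 5)*(c^3 + 6*c^2 + 8*c) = c*(c - 5)*(c^2 + 6*c + 8) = c*(c - 5)*(c + 2)*(c + 4)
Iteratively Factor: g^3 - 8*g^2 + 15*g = (g)*(g^2 - 8*g + 15) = g*(g - 3)*(g - 5)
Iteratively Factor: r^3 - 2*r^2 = (r)*(r^2 - 2*r) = r*(r - 2)*(r)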